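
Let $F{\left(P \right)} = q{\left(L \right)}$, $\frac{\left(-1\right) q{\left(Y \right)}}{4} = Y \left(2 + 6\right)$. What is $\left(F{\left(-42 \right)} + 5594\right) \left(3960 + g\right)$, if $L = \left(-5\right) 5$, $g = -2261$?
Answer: $10863406$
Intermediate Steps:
$L = -25$
$q{\left(Y \right)} = - 32 Y$ ($q{\left(Y \right)} = - 4 Y \left(2 + 6\right) = - 4 Y 8 = - 4 \cdot 8 Y = - 32 Y$)
$F{\left(P \right)} = 800$ ($F{\left(P \right)} = \left(-32\right) \left(-25\right) = 800$)
$\left(F{\left(-42 \right)} + 5594\right) \left(3960 + g\right) = \left(800 + 5594\right) \left(3960 - 2261\right) = 6394 \cdot 1699 = 10863406$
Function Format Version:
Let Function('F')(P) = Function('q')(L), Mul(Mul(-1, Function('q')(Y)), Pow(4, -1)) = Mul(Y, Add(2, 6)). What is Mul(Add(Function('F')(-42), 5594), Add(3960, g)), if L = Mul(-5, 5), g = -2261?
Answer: 10863406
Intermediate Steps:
L = -25
Function('q')(Y) = Mul(-32, Y) (Function('q')(Y) = Mul(-4, Mul(Y, Add(2, 6))) = Mul(-4, Mul(Y, 8)) = Mul(-4, Mul(8, Y)) = Mul(-32, Y))
Function('F')(P) = 800 (Function('F')(P) = Mul(-32, -25) = 800)
Mul(Add(Function('F')(-42), 5594), Add(3960, g)) = Mul(Add(800, 5594), Add(3960, -2261)) = Mul(6394, 1699) = 10863406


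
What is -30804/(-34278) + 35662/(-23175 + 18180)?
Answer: -178092676/28536435 ≈ -6.2409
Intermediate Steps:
-30804/(-34278) + 35662/(-23175 + 18180) = -30804*(-1/34278) + 35662/(-4995) = 5134/5713 + 35662*(-1/4995) = 5134/5713 - 35662/4995 = -178092676/28536435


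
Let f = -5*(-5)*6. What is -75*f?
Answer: -11250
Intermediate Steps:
f = 150 (f = 25*6 = 150)
-75*f = -75*150 = -11250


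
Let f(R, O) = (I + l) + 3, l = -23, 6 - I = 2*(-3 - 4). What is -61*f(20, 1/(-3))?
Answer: 0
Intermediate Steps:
I = 20 (I = 6 - 2*(-3 - 4) = 6 - 2*(-7) = 6 - 1*(-14) = 6 + 14 = 20)
f(R, O) = 0 (f(R, O) = (20 - 23) + 3 = -3 + 3 = 0)
-61*f(20, 1/(-3)) = -61*0 = 0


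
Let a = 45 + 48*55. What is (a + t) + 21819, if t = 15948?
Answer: 40452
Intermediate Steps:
a = 2685 (a = 45 + 2640 = 2685)
(a + t) + 21819 = (2685 + 15948) + 21819 = 18633 + 21819 = 40452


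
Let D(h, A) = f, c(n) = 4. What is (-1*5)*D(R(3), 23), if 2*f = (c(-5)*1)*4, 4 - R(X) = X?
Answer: -40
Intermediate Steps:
R(X) = 4 - X
f = 8 (f = ((4*1)*4)/2 = (4*4)/2 = (1/2)*16 = 8)
D(h, A) = 8
(-1*5)*D(R(3), 23) = -1*5*8 = -5*8 = -40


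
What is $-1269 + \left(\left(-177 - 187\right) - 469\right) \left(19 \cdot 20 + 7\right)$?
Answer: $-323640$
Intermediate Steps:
$-1269 + \left(\left(-177 - 187\right) - 469\right) \left(19 \cdot 20 + 7\right) = -1269 + \left(-364 - 469\right) \left(380 + 7\right) = -1269 - 322371 = -323640$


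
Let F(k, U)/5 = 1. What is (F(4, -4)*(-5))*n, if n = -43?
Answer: 1075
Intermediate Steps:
F(k, U) = 5 (F(k, U) = 5*1 = 5)
(F(4, -4)*(-5))*n = (5*(-5))*(-43) = -25*(-43) = 1075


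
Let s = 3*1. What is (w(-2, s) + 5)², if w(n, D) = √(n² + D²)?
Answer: (5 + √13)² ≈ 74.056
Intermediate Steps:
s = 3
w(n, D) = √(D² + n²)
(w(-2, s) + 5)² = (√(3² + (-2)²) + 5)² = (√(9 + 4) + 5)² = (√13 + 5)² = (5 + √13)²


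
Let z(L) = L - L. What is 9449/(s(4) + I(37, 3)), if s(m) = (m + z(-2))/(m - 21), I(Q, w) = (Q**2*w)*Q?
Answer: 160633/2583299 ≈ 0.062181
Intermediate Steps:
I(Q, w) = w*Q**3 (I(Q, w) = (w*Q**2)*Q = w*Q**3)
z(L) = 0
s(m) = m/(-21 + m) (s(m) = (m + 0)/(m - 21) = m/(-21 + m))
9449/(s(4) + I(37, 3)) = 9449/(4/(-21 + 4) + 3*37**3) = 9449/(4/(-17) + 3*50653) = 9449/(4*(-1/17) + 151959) = 9449/(-4/17 + 151959) = 9449/(2583299/17) = 9449*(17/2583299) = 160633/2583299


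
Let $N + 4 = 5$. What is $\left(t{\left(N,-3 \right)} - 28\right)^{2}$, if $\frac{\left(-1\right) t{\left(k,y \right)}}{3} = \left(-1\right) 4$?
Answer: $256$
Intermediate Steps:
$N = 1$ ($N = -4 + 5 = 1$)
$t{\left(k,y \right)} = 12$ ($t{\left(k,y \right)} = - 3 \left(\left(-1\right) 4\right) = \left(-3\right) \left(-4\right) = 12$)
$\left(t{\left(N,-3 \right)} - 28\right)^{2} = \left(12 - 28\right)^{2} = \left(-16\right)^{2} = 256$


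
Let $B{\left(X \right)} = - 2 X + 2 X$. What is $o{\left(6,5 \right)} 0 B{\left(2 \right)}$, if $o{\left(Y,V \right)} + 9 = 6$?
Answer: $0$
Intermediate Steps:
$o{\left(Y,V \right)} = -3$ ($o{\left(Y,V \right)} = -9 + 6 = -3$)
$B{\left(X \right)} = 0$
$o{\left(6,5 \right)} 0 B{\left(2 \right)} = \left(-3\right) 0 \cdot 0 = 0 \cdot 0 = 0$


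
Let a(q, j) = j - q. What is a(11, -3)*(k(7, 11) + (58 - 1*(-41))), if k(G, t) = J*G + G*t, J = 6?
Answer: -3052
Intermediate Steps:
k(G, t) = 6*G + G*t
a(11, -3)*(k(7, 11) + (58 - 1*(-41))) = (-3 - 1*11)*(7*(6 + 11) + (58 - 1*(-41))) = (-3 - 11)*(7*17 + (58 + 41)) = -14*(119 + 99) = -14*218 = -3052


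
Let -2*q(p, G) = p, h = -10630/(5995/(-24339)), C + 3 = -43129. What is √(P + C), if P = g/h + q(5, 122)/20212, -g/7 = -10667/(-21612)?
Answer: I*√195191779067574296456468201702759/67271476822206 ≈ 207.68*I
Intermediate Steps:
C = -43132 (C = -3 - 43129 = -43132)
h = 51744714/1199 (h = -10630/(5995*(-1/24339)) = -10630/(-5995/24339) = -10630*(-24339/5995) = 51744714/1199 ≈ 43157.)
q(p, G) = -p/2
g = -74669/21612 (g = -(-74669)/(-21612) = -(-74669)*(-1)/21612 = -7*10667/21612 = -74669/21612 ≈ -3.4550)
P = -82237669307/403628860933236 (P = -74669/(21612*51744714/1199) - ½*5/20212 = -74669/21612*1199/51744714 - 5/2*1/20212 = -12789733/159758108424 - 5/40424 = -82237669307/403628860933236 ≈ -0.00020375)
√(P + C) = √(-82237669307/403628860933236 - 43132) = √(-17409320112010004459/403628860933236) = I*√195191779067574296456468201702759/67271476822206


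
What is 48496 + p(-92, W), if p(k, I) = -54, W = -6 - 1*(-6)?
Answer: 48442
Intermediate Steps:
W = 0 (W = -6 + 6 = 0)
48496 + p(-92, W) = 48496 - 54 = 48442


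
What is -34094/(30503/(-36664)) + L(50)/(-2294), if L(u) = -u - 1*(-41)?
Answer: 2867551696831/69973882 ≈ 40980.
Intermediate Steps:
L(u) = 41 - u (L(u) = -u + 41 = 41 - u)
-34094/(30503/(-36664)) + L(50)/(-2294) = -34094/(30503/(-36664)) + (41 - 1*50)/(-2294) = -34094/(30503*(-1/36664)) + (41 - 50)*(-1/2294) = -34094/(-30503/36664) - 9*(-1/2294) = -34094*(-36664/30503) + 9/2294 = 1250022416/30503 + 9/2294 = 2867551696831/69973882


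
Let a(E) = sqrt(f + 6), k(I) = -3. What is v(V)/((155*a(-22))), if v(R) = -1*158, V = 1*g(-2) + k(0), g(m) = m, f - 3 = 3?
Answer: -79*sqrt(3)/465 ≈ -0.29426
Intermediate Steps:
f = 6 (f = 3 + 3 = 6)
a(E) = 2*sqrt(3) (a(E) = sqrt(6 + 6) = sqrt(12) = 2*sqrt(3))
V = -5 (V = 1*(-2) - 3 = -2 - 3 = -5)
v(R) = -158
v(V)/((155*a(-22))) = -158*sqrt(3)/930 = -79*sqrt(3)/465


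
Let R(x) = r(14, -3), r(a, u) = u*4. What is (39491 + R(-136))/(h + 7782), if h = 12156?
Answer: 39479/19938 ≈ 1.9801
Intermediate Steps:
r(a, u) = 4*u
R(x) = -12 (R(x) = 4*(-3) = -12)
(39491 + R(-136))/(h + 7782) = (39491 - 12)/(12156 + 7782) = 39479/19938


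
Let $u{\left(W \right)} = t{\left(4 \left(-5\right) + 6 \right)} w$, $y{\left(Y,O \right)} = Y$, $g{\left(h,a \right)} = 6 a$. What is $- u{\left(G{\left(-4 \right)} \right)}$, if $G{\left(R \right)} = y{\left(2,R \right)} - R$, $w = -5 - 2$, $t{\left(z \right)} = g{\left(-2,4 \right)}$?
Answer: $168$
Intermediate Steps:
$t{\left(z \right)} = 24$ ($t{\left(z \right)} = 6 \cdot 4 = 24$)
$w = -7$ ($w = -5 - 2 = -7$)
$G{\left(R \right)} = 2 - R$
$u{\left(W \right)} = -168$ ($u{\left(W \right)} = 24 \left(-7\right) = -168$)
$- u{\left(G{\left(-4 \right)} \right)} = \left(-1\right) \left(-168\right) = 168$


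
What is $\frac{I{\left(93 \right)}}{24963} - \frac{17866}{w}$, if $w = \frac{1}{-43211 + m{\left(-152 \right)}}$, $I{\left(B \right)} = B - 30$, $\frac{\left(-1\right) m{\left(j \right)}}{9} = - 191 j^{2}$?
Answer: $- \frac{5897841975179069}{8321} \approx -7.0879 \cdot 10^{11}$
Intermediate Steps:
$m{\left(j \right)} = 1719 j^{2}$ ($m{\left(j \right)} = - 9 \left(- 191 j^{2}\right) = 1719 j^{2}$)
$I{\left(B \right)} = -30 + B$ ($I{\left(B \right)} = B - 30 = -30 + B$)
$w = \frac{1}{39672565}$ ($w = \frac{1}{-43211 + 1719 \left(-152\right)^{2}} = \frac{1}{-43211 + 1719 \cdot 23104} = \frac{1}{-43211 + 39715776} = \frac{1}{39672565} \approx 2.5206 \cdot 10^{-8}$)
$\frac{I{\left(93 \right)}}{24963} - \frac{17866}{w} = \frac{-30 + 93}{24963} - 17866 \frac{1}{\frac{1}{39672565}} = 63 \cdot \frac{1}{24963} - 708790046290 = \frac{21}{8321} - 708790046290 = - \frac{5897841975179069}{8321}$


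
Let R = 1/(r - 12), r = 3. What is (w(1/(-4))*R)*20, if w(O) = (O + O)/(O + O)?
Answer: -20/9 ≈ -2.2222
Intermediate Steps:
w(O) = 1 (w(O) = (2*O)/((2*O)) = (2*O)*(1/(2*O)) = 1)
R = -1/9 (R = 1/(3 - 12) = 1/(-9) = -1/9 ≈ -0.11111)
(w(1/(-4))*R)*20 = (1*(-1/9))*20 = -1/9*20 = -20/9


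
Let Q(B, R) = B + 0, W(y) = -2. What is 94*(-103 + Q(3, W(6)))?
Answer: -9400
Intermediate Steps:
Q(B, R) = B
94*(-103 + Q(3, W(6))) = 94*(-103 + 3) = 94*(-100) = -9400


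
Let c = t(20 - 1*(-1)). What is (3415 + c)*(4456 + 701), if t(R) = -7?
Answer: 17575056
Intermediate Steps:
c = -7
(3415 + c)*(4456 + 701) = (3415 - 7)*(4456 + 701) = 3408*5157 = 17575056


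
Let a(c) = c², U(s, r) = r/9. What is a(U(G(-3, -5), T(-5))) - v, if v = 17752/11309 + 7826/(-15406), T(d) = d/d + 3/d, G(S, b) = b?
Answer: -186946913567/176404284675 ≈ -1.0598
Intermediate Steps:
T(d) = 1 + 3/d
U(s, r) = r/9 (U(s, r) = r*(⅑) = r/9)
v = 92491539/87113227 (v = 17752*(1/11309) + 7826*(-1/15406) = 17752/11309 - 3913/7703 = 92491539/87113227 ≈ 1.0617)
a(U(G(-3, -5), T(-5))) - v = (((3 - 5)/(-5))/9)² - 1*92491539/87113227 = ((-⅕*(-2))/9)² - 92491539/87113227 = ((⅑)*(⅖))² - 92491539/87113227 = (2/45)² - 92491539/87113227 = 4/2025 - 92491539/87113227 = -186946913567/176404284675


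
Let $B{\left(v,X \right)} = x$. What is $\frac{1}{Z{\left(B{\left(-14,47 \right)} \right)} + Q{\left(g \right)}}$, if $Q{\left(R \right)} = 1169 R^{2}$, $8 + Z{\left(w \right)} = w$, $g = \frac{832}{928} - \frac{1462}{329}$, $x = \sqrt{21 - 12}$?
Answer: $\frac{13004383}{191219506197} \approx 6.8008 \cdot 10^{-5}$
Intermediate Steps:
$x = 3$ ($x = \sqrt{9} = 3$)
$g = - \frac{33844}{9541}$ ($g = 832 \cdot \frac{1}{928} - \frac{1462}{329} = \frac{26}{29} - \frac{1462}{329} = - \frac{33844}{9541} \approx -3.5472$)
$B{\left(v,X \right)} = 3$
$Z{\left(w \right)} = -8 + w$
$\frac{1}{Z{\left(B{\left(-14,47 \right)} \right)} + Q{\left(g \right)}} = \frac{1}{\left(-8 + 3\right) + 1169 \left(- \frac{33844}{9541}\right)^{2}} = \frac{1}{-5 + 1169 \cdot \frac{1145416336}{91030681}} = \frac{1}{-5 + \frac{191284528112}{13004383}} = \frac{1}{\frac{191219506197}{13004383}} = \frac{13004383}{191219506197}$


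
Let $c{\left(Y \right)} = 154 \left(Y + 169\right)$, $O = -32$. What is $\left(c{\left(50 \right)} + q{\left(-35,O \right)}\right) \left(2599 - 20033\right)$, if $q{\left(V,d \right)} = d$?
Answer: $-587421196$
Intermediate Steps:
$c{\left(Y \right)} = 26026 + 154 Y$ ($c{\left(Y \right)} = 154 \left(169 + Y\right) = 26026 + 154 Y$)
$\left(c{\left(50 \right)} + q{\left(-35,O \right)}\right) \left(2599 - 20033\right) = \left(\left(26026 + 154 \cdot 50\right) - 32\right) \left(2599 - 20033\right) = \left(\left(26026 + 7700\right) - 32\right) \left(-17434\right) = \left(33726 - 32\right) \left(-17434\right) = 33694 \left(-17434\right) = -587421196$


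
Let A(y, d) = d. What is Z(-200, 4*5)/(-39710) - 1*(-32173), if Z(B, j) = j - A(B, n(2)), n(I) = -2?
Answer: 58072264/1805 ≈ 32173.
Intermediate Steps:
Z(B, j) = 2 + j (Z(B, j) = j - 1*(-2) = j + 2 = 2 + j)
Z(-200, 4*5)/(-39710) - 1*(-32173) = (2 + 4*5)/(-39710) - 1*(-32173) = (2 + 20)*(-1/39710) + 32173 = 22*(-1/39710) + 32173 = -1/1805 + 32173 = 58072264/1805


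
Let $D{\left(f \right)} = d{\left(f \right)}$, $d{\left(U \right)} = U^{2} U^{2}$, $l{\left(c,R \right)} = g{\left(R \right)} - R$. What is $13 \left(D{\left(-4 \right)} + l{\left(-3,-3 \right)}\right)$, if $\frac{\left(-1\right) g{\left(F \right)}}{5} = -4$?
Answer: $3627$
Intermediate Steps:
$g{\left(F \right)} = 20$ ($g{\left(F \right)} = \left(-5\right) \left(-4\right) = 20$)
$l{\left(c,R \right)} = 20 - R$
$d{\left(U \right)} = U^{4}$
$D{\left(f \right)} = f^{4}$
$13 \left(D{\left(-4 \right)} + l{\left(-3,-3 \right)}\right) = 13 \left(\left(-4\right)^{4} + \left(20 - -3\right)\right) = 13 \left(256 + \left(20 + 3\right)\right) = 13 \left(256 + 23\right) = 13 \cdot 279 = 3627$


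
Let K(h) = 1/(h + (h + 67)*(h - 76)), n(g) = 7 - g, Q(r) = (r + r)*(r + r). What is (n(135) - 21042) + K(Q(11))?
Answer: -4769431639/225292 ≈ -21170.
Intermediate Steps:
Q(r) = 4*r² (Q(r) = (2*r)*(2*r) = 4*r²)
K(h) = 1/(h + (-76 + h)*(67 + h)) (K(h) = 1/(h + (67 + h)*(-76 + h)) = 1/(h + (-76 + h)*(67 + h)))
(n(135) - 21042) + K(Q(11)) = ((7 - 1*135) - 21042) + 1/(-5092 + (4*11²)² - 32*11²) = ((7 - 135) - 21042) + 1/(-5092 + (4*121)² - 32*121) = (-128 - 21042) + 1/(-5092 + 484² - 8*484) = -21170 + 1/(-5092 + 234256 - 3872) = -21170 + 1/225292 = -4769431639/225292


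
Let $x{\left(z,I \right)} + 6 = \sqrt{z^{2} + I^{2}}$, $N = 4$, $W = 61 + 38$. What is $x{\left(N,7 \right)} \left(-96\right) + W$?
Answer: $675 - 96 \sqrt{65} \approx -98.977$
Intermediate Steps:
$W = 99$
$x{\left(z,I \right)} = -6 + \sqrt{I^{2} + z^{2}}$ ($x{\left(z,I \right)} = -6 + \sqrt{z^{2} + I^{2}} = -6 + \sqrt{I^{2} + z^{2}}$)
$x{\left(N,7 \right)} \left(-96\right) + W = \left(-6 + \sqrt{7^{2} + 4^{2}}\right) \left(-96\right) + 99 = \left(-6 + \sqrt{49 + 16}\right) \left(-96\right) + 99 = \left(-6 + \sqrt{65}\right) \left(-96\right) + 99 = \left(576 - 96 \sqrt{65}\right) + 99 = 675 - 96 \sqrt{65}$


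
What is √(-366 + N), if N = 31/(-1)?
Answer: I*√397 ≈ 19.925*I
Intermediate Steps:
N = -31 (N = 31*(-1) = -31)
√(-366 + N) = √(-366 - 31) = √(-397) = I*√397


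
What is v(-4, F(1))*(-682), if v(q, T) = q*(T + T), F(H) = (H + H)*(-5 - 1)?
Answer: -65472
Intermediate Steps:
F(H) = -12*H (F(H) = (2*H)*(-6) = -12*H)
v(q, T) = 2*T*q (v(q, T) = q*(2*T) = 2*T*q)
v(-4, F(1))*(-682) = (2*(-12*1)*(-4))*(-682) = (2*(-12)*(-4))*(-682) = 96*(-682) = -65472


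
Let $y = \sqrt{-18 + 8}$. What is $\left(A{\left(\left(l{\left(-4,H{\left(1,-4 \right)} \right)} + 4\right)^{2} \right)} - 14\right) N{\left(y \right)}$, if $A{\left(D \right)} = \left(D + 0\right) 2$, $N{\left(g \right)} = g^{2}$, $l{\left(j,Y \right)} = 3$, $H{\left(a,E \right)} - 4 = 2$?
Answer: $-840$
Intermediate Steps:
$H{\left(a,E \right)} = 6$ ($H{\left(a,E \right)} = 4 + 2 = 6$)
$y = i \sqrt{10}$ ($y = \sqrt{-10} = i \sqrt{10} \approx 3.1623 i$)
$A{\left(D \right)} = 2 D$ ($A{\left(D \right)} = D 2 = 2 D$)
$\left(A{\left(\left(l{\left(-4,H{\left(1,-4 \right)} \right)} + 4\right)^{2} \right)} - 14\right) N{\left(y \right)} = \left(2 \left(3 + 4\right)^{2} - 14\right) \left(i \sqrt{10}\right)^{2} = \left(2 \cdot 7^{2} - 14\right) \left(-10\right) = \left(2 \cdot 49 - 14\right) \left(-10\right) = \left(98 - 14\right) \left(-10\right) = 84 \left(-10\right) = -840$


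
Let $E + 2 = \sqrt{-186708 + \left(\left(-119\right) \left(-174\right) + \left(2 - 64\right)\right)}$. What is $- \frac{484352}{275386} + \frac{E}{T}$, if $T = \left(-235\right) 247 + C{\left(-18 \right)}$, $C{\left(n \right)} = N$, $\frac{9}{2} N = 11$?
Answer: $- \frac{126506146934}{71928482419} - \frac{36 i \sqrt{10379}}{522383} \approx -1.7588 - 0.0070209 i$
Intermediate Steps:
$N = \frac{22}{9}$ ($N = \frac{2}{9} \cdot 11 = \frac{22}{9} \approx 2.4444$)
$C{\left(n \right)} = \frac{22}{9}$
$T = - \frac{522383}{9}$ ($T = \left(-235\right) 247 + \frac{22}{9} = -58045 + \frac{22}{9} = - \frac{522383}{9} \approx -58043.0$)
$E = -2 + 4 i \sqrt{10379}$ ($E = -2 + \sqrt{-186708 + \left(\left(-119\right) \left(-174\right) + \left(2 - 64\right)\right)} = -2 + \sqrt{-186708 + \left(20706 + \left(2 - 64\right)\right)} = -2 + \sqrt{-186708 + \left(20706 - 62\right)} = -2 + \sqrt{-186708 + 20644} = -2 + \sqrt{-166064} = -2 + 4 i \sqrt{10379} \approx -2.0 + 407.51 i$)
$- \frac{484352}{275386} + \frac{E}{T} = - \frac{484352}{275386} + \frac{-2 + 4 i \sqrt{10379}}{- \frac{522383}{9}} = \left(-484352\right) \frac{1}{275386} + \left(-2 + 4 i \sqrt{10379}\right) \left(- \frac{9}{522383}\right) = - \frac{242176}{137693} + \left(\frac{18}{522383} - \frac{36 i \sqrt{10379}}{522383}\right) = - \frac{126506146934}{71928482419} - \frac{36 i \sqrt{10379}}{522383}$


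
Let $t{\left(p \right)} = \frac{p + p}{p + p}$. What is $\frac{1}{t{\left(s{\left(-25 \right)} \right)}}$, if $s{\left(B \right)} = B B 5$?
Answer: $1$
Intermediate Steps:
$s{\left(B \right)} = 5 B^{2}$ ($s{\left(B \right)} = B^{2} \cdot 5 = 5 B^{2}$)
$t{\left(p \right)} = 1$ ($t{\left(p \right)} = \frac{2 p}{2 p} = 2 p \frac{1}{2 p} = 1$)
$\frac{1}{t{\left(s{\left(-25 \right)} \right)}} = 1^{-1} = 1$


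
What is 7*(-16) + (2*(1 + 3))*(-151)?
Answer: -1320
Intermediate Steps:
7*(-16) + (2*(1 + 3))*(-151) = -112 + (2*4)*(-151) = -112 + 8*(-151) = -112 - 1208 = -1320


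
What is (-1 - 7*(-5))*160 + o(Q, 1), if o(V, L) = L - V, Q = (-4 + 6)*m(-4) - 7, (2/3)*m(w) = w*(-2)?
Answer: 5424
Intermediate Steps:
m(w) = -3*w (m(w) = 3*(w*(-2))/2 = 3*(-2*w)/2 = -3*w)
Q = 17 (Q = (-4 + 6)*(-3*(-4)) - 7 = 2*12 - 7 = 24 - 7 = 17)
(-1 - 7*(-5))*160 + o(Q, 1) = (-1 - 7*(-5))*160 + (1 - 1*17) = (-1 + 35)*160 + (1 - 17) = 34*160 - 16 = 5440 - 16 = 5424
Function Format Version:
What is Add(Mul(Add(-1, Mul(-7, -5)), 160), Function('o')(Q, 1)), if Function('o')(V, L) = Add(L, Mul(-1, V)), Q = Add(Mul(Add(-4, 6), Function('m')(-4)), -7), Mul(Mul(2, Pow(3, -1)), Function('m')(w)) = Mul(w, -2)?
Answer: 5424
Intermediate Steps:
Function('m')(w) = Mul(-3, w) (Function('m')(w) = Mul(Rational(3, 2), Mul(w, -2)) = Mul(Rational(3, 2), Mul(-2, w)) = Mul(-3, w))
Q = 17 (Q = Add(Mul(Add(-4, 6), Mul(-3, -4)), -7) = Add(Mul(2, 12), -7) = Add(24, -7) = 17)
Add(Mul(Add(-1, Mul(-7, -5)), 160), Function('o')(Q, 1)) = Add(Mul(Add(-1, Mul(-7, -5)), 160), Add(1, Mul(-1, 17))) = Add(Mul(Add(-1, 35), 160), Add(1, -17)) = Add(Mul(34, 160), -16) = Add(5440, -16) = 5424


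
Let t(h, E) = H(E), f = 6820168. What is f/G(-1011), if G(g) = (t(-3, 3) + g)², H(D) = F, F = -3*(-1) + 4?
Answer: 852521/126002 ≈ 6.7659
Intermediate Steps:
F = 7 (F = 3 + 4 = 7)
H(D) = 7
t(h, E) = 7
G(g) = (7 + g)²
f/G(-1011) = 6820168/((7 - 1011)²) = 6820168/((-1004)²) = 6820168/1008016 = 6820168*(1/1008016) = 852521/126002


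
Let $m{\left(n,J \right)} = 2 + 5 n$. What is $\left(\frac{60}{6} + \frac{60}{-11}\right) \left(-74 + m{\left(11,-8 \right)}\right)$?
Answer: $- \frac{850}{11} \approx -77.273$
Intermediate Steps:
$\left(\frac{60}{6} + \frac{60}{-11}\right) \left(-74 + m{\left(11,-8 \right)}\right) = \left(\frac{60}{6} + \frac{60}{-11}\right) \left(-74 + \left(2 + 5 \cdot 11\right)\right) = \left(60 \cdot \frac{1}{6} + 60 \left(- \frac{1}{11}\right)\right) \left(-74 + \left(2 + 55\right)\right) = \left(10 - \frac{60}{11}\right) \left(-74 + 57\right) = \frac{50}{11} \left(-17\right) = - \frac{850}{11}$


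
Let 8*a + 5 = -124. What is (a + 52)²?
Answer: 82369/64 ≈ 1287.0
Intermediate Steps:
a = -129/8 (a = -5/8 + (⅛)*(-124) = -5/8 - 31/2 = -129/8 ≈ -16.125)
(a + 52)² = (-129/8 + 52)² = (287/8)² = 82369/64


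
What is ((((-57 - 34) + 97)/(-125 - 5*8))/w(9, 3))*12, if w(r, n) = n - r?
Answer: 4/55 ≈ 0.072727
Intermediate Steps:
w(r, n) = n - r
((((-57 - 34) + 97)/(-125 - 5*8))/w(9, 3))*12 = ((((-57 - 34) + 97)/(-125 - 5*8))/(3 - 1*9))*12 = (((-91 + 97)/(-125 - 40))/(3 - 9))*12 = ((6/(-165))/(-6))*12 = ((6*(-1/165))*(-⅙))*12 = -2/55*(-⅙)*12 = (1/165)*12 = 4/55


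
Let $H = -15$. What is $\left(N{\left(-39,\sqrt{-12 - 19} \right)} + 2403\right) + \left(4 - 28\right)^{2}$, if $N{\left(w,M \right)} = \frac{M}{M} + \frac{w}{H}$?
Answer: $\frac{14913}{5} \approx 2982.6$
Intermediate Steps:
$N{\left(w,M \right)} = 1 - \frac{w}{15}$ ($N{\left(w,M \right)} = \frac{M}{M} + \frac{w}{-15} = 1 + w \left(- \frac{1}{15}\right) = 1 - \frac{w}{15}$)
$\left(N{\left(-39,\sqrt{-12 - 19} \right)} + 2403\right) + \left(4 - 28\right)^{2} = \left(\left(1 - - \frac{13}{5}\right) + 2403\right) + \left(4 - 28\right)^{2} = \left(\left(1 + \frac{13}{5}\right) + 2403\right) + \left(-24\right)^{2} = \left(\frac{18}{5} + 2403\right) + 576 = \frac{12033}{5} + 576 = \frac{14913}{5}$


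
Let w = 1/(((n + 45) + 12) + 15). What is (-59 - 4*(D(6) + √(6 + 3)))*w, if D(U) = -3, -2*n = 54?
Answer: -59/45 ≈ -1.3111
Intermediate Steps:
n = -27 (n = -½*54 = -27)
w = 1/45 (w = 1/(((-27 + 45) + 12) + 15) = 1/((18 + 12) + 15) = 1/(30 + 15) = 1/45 ≈ 0.022222)
(-59 - 4*(D(6) + √(6 + 3)))*w = (-59 - 4*(-3 + √(6 + 3)))*(1/45) = (-59 - 4*(-3 + √9))*(1/45) = (-59 - 4*(-3 + 3))*(1/45) = (-59 - 4*0)*(1/45) = (-59 + 0)*(1/45) = -59*1/45 = -59/45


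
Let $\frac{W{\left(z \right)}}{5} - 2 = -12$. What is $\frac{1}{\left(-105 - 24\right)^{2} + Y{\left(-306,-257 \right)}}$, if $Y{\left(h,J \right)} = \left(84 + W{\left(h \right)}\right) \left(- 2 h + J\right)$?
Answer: $\frac{1}{28711} \approx 3.483 \cdot 10^{-5}$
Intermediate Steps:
$W{\left(z \right)} = -50$ ($W{\left(z \right)} = 10 + 5 \left(-12\right) = 10 - 60 = -50$)
$Y{\left(h,J \right)} = - 68 h + 34 J$ ($Y{\left(h,J \right)} = \left(84 - 50\right) \left(- 2 h + J\right) = 34 \left(J - 2 h\right) = - 68 h + 34 J$)
$\frac{1}{\left(-105 - 24\right)^{2} + Y{\left(-306,-257 \right)}} = \frac{1}{\left(-105 - 24\right)^{2} + \left(\left(-68\right) \left(-306\right) + 34 \left(-257\right)\right)} = \frac{1}{\left(-129\right)^{2} + \left(20808 - 8738\right)} = \frac{1}{16641 + 12070} = \frac{1}{28711}$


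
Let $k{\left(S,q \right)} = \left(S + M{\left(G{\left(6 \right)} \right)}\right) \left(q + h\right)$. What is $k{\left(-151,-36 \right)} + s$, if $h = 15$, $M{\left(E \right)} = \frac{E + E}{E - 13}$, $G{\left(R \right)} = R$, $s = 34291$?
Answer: $37498$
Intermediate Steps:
$M{\left(E \right)} = \frac{2 E}{-13 + E}$
$k{\left(S,q \right)} = \left(15 + q\right) \left(- \frac{12}{7} + S\right)$ ($k{\left(S,q \right)} = \left(S + 2 \cdot 6 \frac{1}{-13 + 6}\right) \left(q + 15\right) = \left(S + 2 \cdot 6 \frac{1}{-7}\right) \left(15 + q\right) = \left(S + 2 \cdot 6 \left(- \frac{1}{7}\right)\right) \left(15 + q\right) = \left(S - \frac{12}{7}\right) \left(15 + q\right) = \left(- \frac{12}{7} + S\right) \left(15 + q\right) = \left(15 + q\right) \left(- \frac{12}{7} + S\right)$)
$k{\left(-151,-36 \right)} + s = \left(- \frac{180}{7} + 15 \left(-151\right) - - \frac{432}{7} - -5436\right) + 34291 = \left(- \frac{180}{7} - 2265 + \frac{432}{7} + 5436\right) + 34291 = 3207 + 34291 = 37498$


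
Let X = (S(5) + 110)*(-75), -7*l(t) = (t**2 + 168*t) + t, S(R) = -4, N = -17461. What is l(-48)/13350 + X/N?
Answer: 140723498/271955075 ≈ 0.51745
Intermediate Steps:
l(t) = -169*t/7 - t**2/7 (l(t) = -((t**2 + 168*t) + t)/7 = -(t**2 + 169*t)/7 = -169*t/7 - t**2/7)
X = -7950 (X = (-4 + 110)*(-75) = 106*(-75) = -7950)
l(-48)/13350 + X/N = -1/7*(-48)*(169 - 48)/13350 - 7950/(-17461) = -1/7*(-48)*121*(1/13350) - 7950*(-1/17461) = (5808/7)*(1/13350) + 7950/17461 = 968/15575 + 7950/17461 = 140723498/271955075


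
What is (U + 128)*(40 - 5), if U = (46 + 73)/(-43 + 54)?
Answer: 53445/11 ≈ 4858.6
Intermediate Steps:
U = 119/11 ≈ 10.818
(U + 128)*(40 - 5) = (119/11 + 128)*(40 - 5) = (1527/11)*35 = 53445/11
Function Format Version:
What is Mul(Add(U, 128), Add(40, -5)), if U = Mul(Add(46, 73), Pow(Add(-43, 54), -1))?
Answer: Rational(53445, 11) ≈ 4858.6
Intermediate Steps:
U = Rational(119, 11) (U = Mul(119, Pow(11, -1)) = Mul(119, Rational(1, 11)) = Rational(119, 11) ≈ 10.818)
Mul(Add(U, 128), Add(40, -5)) = Mul(Add(Rational(119, 11), 128), Add(40, -5)) = Mul(Rational(1527, 11), 35) = Rational(53445, 11)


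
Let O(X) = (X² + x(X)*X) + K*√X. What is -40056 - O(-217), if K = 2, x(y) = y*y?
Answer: 10131168 - 2*I*√217 ≈ 1.0131e+7 - 29.462*I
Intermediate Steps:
x(y) = y²
O(X) = X² + X³ + 2*√X (O(X) = (X² + X²*X) + 2*√X = (X² + X³) + 2*√X = X² + X³ + 2*√X)
-40056 - O(-217) = -40056 - ((-217)² + (-217)³ + 2*√(-217)) = -40056 - (47089 - 10218313 + 2*(I*√217)) = -40056 - (47089 - 10218313 + 2*I*√217) = -40056 - (-10171224 + 2*I*√217) = -40056 + (10171224 - 2*I*√217) = 10131168 - 2*I*√217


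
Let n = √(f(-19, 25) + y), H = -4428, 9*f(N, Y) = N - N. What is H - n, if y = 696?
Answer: -4428 - 2*√174 ≈ -4454.4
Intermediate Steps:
f(N, Y) = 0 (f(N, Y) = (N - N)/9 = (⅑)*0 = 0)
n = 2*√174 (n = √(0 + 696) = √696 = 2*√174 ≈ 26.382)
H - n = -4428 - 2*√174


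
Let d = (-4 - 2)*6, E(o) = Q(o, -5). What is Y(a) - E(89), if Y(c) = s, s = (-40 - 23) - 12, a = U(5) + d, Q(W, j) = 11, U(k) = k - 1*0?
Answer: -86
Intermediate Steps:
U(k) = k (U(k) = k + 0 = k)
E(o) = 11
d = -36 (d = -6*6 = -36)
a = -31 (a = 5 - 36 = -31)
s = -75 (s = -63 - 12 = -75)
Y(c) = -75
Y(a) - E(89) = -75 - 1*11 = -75 - 11 = -86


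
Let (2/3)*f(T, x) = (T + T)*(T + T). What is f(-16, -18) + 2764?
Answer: 4300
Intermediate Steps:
f(T, x) = 6*T² (f(T, x) = 3*((T + T)*(T + T))/2 = 3*((2*T)*(2*T))/2 = 3*(4*T²)/2 = 6*T²)
f(-16, -18) + 2764 = 6*(-16)² + 2764 = 6*256 + 2764 = 1536 + 2764 = 4300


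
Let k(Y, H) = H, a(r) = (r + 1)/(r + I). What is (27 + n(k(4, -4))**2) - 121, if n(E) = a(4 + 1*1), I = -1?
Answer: -367/4 ≈ -91.750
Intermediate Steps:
a(r) = (1 + r)/(-1 + r) (a(r) = (r + 1)/(r - 1) = (1 + r)/(-1 + r))
n(E) = 3/2 (n(E) = (1 + (4 + 1*1))/(-1 + (4 + 1*1)) = (1 + (4 + 1))/(-1 + (4 + 1)) = (1 + 5)/(-1 + 5) = 6/4 = (1/4)*6 = 3/2)
(27 + n(k(4, -4))**2) - 121 = (27 + (3/2)**2) - 121 = (27 + 9/4) - 121 = 117/4 - 121 = -367/4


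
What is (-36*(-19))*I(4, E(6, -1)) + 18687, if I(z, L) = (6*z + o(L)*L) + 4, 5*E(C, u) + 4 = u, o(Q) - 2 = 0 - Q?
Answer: 35787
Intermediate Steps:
o(Q) = 2 - Q (o(Q) = 2 + (0 - Q) = 2 - Q)
E(C, u) = -4/5 + u/5
I(z, L) = 4 + 6*z + L*(2 - L) (I(z, L) = (6*z + (2 - L)*L) + 4 = (6*z + L*(2 - L)) + 4 = 4 + 6*z + L*(2 - L))
(-36*(-19))*I(4, E(6, -1)) + 18687 = (-36*(-19))*(4 + 6*4 - (-4/5 + (1/5)*(-1))*(-2 + (-4/5 + (1/5)*(-1)))) + 18687 = 684*(4 + 24 - (-4/5 - 1/5)*(-2 + (-4/5 - 1/5))) + 18687 = 684*(4 + 24 - 1*(-1)*(-2 - 1)) + 18687 = 684*(4 + 24 - 1*(-1)*(-3)) + 18687 = 684*(4 + 24 - 3) + 18687 = 684*25 + 18687 = 17100 + 18687 = 35787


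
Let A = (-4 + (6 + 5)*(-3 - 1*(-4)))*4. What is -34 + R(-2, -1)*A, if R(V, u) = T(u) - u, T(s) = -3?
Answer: -90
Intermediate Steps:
R(V, u) = -3 - u
A = 28 (A = (-4 + 11*(-3 + 4))*4 = (-4 + 11*1)*4 = (-4 + 11)*4 = 7*4 = 28)
-34 + R(-2, -1)*A = -34 + (-3 - 1*(-1))*28 = -34 + (-3 + 1)*28 = -34 - 2*28 = -34 - 56 = -90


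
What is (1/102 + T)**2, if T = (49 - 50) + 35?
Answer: 12033961/10404 ≈ 1156.7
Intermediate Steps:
T = 34 (T = -1 + 35 = 34)
(1/102 + T)**2 = (1/102 + 34)**2 = (3469/102)**2 = 12033961/10404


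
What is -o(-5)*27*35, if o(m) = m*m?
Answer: -23625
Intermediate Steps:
o(m) = m**2
-o(-5)*27*35 = -(-5)**2*27*35 = -25*27*35 = -675*35 = -1*23625 = -23625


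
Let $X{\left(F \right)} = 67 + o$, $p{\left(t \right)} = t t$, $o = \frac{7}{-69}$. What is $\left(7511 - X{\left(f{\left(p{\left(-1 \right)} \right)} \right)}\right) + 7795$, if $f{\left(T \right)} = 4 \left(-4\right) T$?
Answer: $\frac{1051498}{69} \approx 15239.0$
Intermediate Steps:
$o = - \frac{7}{69}$ ($o = 7 \left(- \frac{1}{69}\right) = - \frac{7}{69} \approx -0.10145$)
$p{\left(t \right)} = t^{2}$
$f{\left(T \right)} = - 16 T$
$X{\left(F \right)} = \frac{4616}{69}$ ($X{\left(F \right)} = 67 - \frac{7}{69} = \frac{4616}{69}$)
$\left(7511 - X{\left(f{\left(p{\left(-1 \right)} \right)} \right)}\right) + 7795 = \left(7511 - \frac{4616}{69}\right) + 7795 = \frac{513643}{69} + 7795 = \frac{1051498}{69}$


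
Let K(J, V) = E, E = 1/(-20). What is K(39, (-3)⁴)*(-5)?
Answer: ¼ ≈ 0.25000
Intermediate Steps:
E = -1/20 ≈ -0.050000
K(J, V) = -1/20
K(39, (-3)⁴)*(-5) = -1/20*(-5) = ¼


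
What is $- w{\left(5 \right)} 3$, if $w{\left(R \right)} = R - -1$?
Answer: $-18$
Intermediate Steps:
$w{\left(R \right)} = 1 + R$ ($w{\left(R \right)} = R + 1 = 1 + R$)
$- w{\left(5 \right)} 3 = - (1 + 5) 3 = \left(-1\right) 6 \cdot 3 = \left(-6\right) 3 = -18$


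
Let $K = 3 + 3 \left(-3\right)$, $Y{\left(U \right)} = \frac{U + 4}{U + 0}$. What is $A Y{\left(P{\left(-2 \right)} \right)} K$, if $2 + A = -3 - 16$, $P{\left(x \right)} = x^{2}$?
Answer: $252$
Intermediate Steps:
$Y{\left(U \right)} = \frac{4 + U}{U}$
$A = -21$ ($A = -2 - 19 = -21$)
$K = -6$ ($K = 3 - 9 = -6$)
$A Y{\left(P{\left(-2 \right)} \right)} K = - 21 \frac{4 + \left(-2\right)^{2}}{\left(-2\right)^{2}} \left(-6\right) = - 21 \frac{4 + 4}{4} \left(-6\right) = - 21 \cdot \frac{1}{4} \cdot 8 \left(-6\right) = \left(-21\right) 2 \left(-6\right) = \left(-42\right) \left(-6\right) = 252$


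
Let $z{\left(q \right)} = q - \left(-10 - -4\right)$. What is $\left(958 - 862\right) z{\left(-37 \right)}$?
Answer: $-2976$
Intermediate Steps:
$z{\left(q \right)} = 6 + q$ ($z{\left(q \right)} = q - \left(-10 + 4\right) = q - -6 = q + 6 = 6 + q$)
$\left(958 - 862\right) z{\left(-37 \right)} = \left(958 - 862\right) \left(6 - 37\right) = 96 \left(-31\right) = -2976$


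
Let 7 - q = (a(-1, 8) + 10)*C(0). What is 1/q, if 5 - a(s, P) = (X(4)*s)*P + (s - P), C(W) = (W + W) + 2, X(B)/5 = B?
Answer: -1/361 ≈ -0.0027701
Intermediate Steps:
X(B) = 5*B
C(W) = 2 + 2*W (C(W) = 2*W + 2 = 2 + 2*W)
a(s, P) = 5 + P - s - 20*P*s (a(s, P) = 5 - (((5*4)*s)*P + (s - P)) = 5 - ((20*s)*P + (s - P)) = 5 - (20*P*s + (s - P)) = 5 - (s - P + 20*P*s) = 5 + (P - s - 20*P*s) = 5 + P - s - 20*P*s)
q = -361 (q = 7 - ((5 + 8 - 1*(-1) - 20*8*(-1)) + 10)*(2 + 2*0) = 7 - ((5 + 8 + 1 + 160) + 10)*(2 + 0) = 7 - (174 + 10)*2 = 7 - 184*2 = 7 - 1*368 = 7 - 368 = -361)
1/q = 1/(-361) = -1/361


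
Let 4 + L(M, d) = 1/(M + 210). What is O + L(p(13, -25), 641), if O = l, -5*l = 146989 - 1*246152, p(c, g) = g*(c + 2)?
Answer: 3271718/165 ≈ 19829.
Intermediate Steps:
p(c, g) = g*(2 + c)
l = 99163/5 (l = -(146989 - 1*246152)/5 = -(146989 - 246152)/5 = -1/5*(-99163) = 99163/5 ≈ 19833.)
L(M, d) = -4 + 1/(210 + M) (L(M, d) = -4 + 1/(M + 210) = -4 + 1/(210 + M))
O = 99163/5 ≈ 19833.
O + L(p(13, -25), 641) = 99163/5 + (-839 - (-100)*(2 + 13))/(210 - 25*(2 + 13)) = 99163/5 + (-839 - (-100)*15)/(210 - 25*15) = 99163/5 + (-839 - 4*(-375))/(210 - 375) = 99163/5 + (-839 + 1500)/(-165) = 99163/5 - 1/165*661 = 99163/5 - 661/165 = 3271718/165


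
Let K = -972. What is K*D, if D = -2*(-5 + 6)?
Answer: 1944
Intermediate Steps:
D = -2 (D = -2*1 = -2)
K*D = -972*(-2) = 1944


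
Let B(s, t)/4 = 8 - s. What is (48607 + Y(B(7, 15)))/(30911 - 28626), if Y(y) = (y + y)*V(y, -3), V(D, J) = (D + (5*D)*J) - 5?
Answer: 48119/2285 ≈ 21.059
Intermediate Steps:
V(D, J) = -5 + D + 5*D*J (V(D, J) = (D + 5*D*J) - 5 = -5 + D + 5*D*J)
B(s, t) = 32 - 4*s (B(s, t) = 4*(8 - s) = 32 - 4*s)
Y(y) = 2*y*(-5 - 14*y) (Y(y) = (y + y)*(-5 + y + 5*y*(-3)) = (2*y)*(-5 + y - 15*y) = (2*y)*(-5 - 14*y) = 2*y*(-5 - 14*y))
(48607 + Y(B(7, 15)))/(30911 - 28626) = (48607 + 2*(32 - 4*7)*(-5 - 14*(32 - 4*7)))/(30911 - 28626) = (48607 + 2*(32 - 28)*(-5 - 14*(32 - 28)))/2285 = (48607 + 2*4*(-5 - 14*4))*(1/2285) = (48607 + 2*4*(-5 - 56))*(1/2285) = (48607 + 2*4*(-61))*(1/2285) = (48607 - 488)*(1/2285) = 48119*(1/2285) = 48119/2285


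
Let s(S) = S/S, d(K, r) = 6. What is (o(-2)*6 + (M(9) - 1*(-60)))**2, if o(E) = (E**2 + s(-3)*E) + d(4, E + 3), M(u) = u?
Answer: 13689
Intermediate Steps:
s(S) = 1
o(E) = 6 + E + E**2 (o(E) = (E**2 + 1*E) + 6 = (E**2 + E) + 6 = (E + E**2) + 6 = 6 + E + E**2)
(o(-2)*6 + (M(9) - 1*(-60)))**2 = ((6 - 2 + (-2)**2)*6 + (9 - 1*(-60)))**2 = ((6 - 2 + 4)*6 + (9 + 60))**2 = (8*6 + 69)**2 = (48 + 69)**2 = 117**2 = 13689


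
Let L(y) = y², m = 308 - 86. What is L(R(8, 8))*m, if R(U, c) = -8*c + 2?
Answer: 853368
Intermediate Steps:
R(U, c) = 2 - 8*c
m = 222
L(R(8, 8))*m = (2 - 8*8)²*222 = (2 - 64)²*222 = (-62)²*222 = 3844*222 = 853368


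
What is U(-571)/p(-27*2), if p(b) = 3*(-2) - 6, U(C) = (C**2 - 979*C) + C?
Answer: -884479/12 ≈ -73707.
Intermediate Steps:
U(C) = C**2 - 978*C
p(b) = -12 (p(b) = -6 - 6 = -12)
U(-571)/p(-27*2) = -571*(-978 - 571)/(-12) = -571*(-1549)*(-1/12) = 884479*(-1/12) = -884479/12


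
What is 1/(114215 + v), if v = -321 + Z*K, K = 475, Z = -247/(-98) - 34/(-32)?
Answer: 784/90627171 ≈ 8.6508e-6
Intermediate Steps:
Z = 2809/784 (Z = -247*(-1/98) - 34*(-1/32) = 247/98 + 17/16 = 2809/784 ≈ 3.5829)
v = 1082611/784 (v = -321 + (2809/784)*475 = -321 + 1334275/784 = 1082611/784 ≈ 1380.9)
1/(114215 + v) = 1/(114215 + 1082611/784) = 1/(90627171/784) = 784/90627171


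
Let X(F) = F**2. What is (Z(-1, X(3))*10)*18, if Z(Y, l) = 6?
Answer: 1080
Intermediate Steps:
(Z(-1, X(3))*10)*18 = (6*10)*18 = 60*18 = 1080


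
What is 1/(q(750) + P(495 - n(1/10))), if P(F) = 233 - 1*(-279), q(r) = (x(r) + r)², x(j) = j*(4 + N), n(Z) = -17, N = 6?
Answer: 1/68063012 ≈ 1.4692e-8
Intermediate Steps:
x(j) = 10*j (x(j) = j*(4 + 6) = j*10 = 10*j)
q(r) = 121*r² (q(r) = (10*r + r)² = (11*r)² = 121*r²)
P(F) = 512 (P(F) = 233 + 279 = 512)
1/(q(750) + P(495 - n(1/10))) = 1/(121*750² + 512) = 1/(121*562500 + 512) = 1/(68062500 + 512) = 1/68063012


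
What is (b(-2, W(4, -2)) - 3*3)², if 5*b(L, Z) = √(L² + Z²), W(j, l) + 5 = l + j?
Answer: (45 - √13)²/25 ≈ 68.540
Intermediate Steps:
W(j, l) = -5 + j + l (W(j, l) = -5 + (l + j) = -5 + (j + l) = -5 + j + l)
b(L, Z) = √(L² + Z²)/5
(b(-2, W(4, -2)) - 3*3)² = (√((-2)² + (-5 + 4 - 2)²)/5 - 3*3)² = (√(4 + (-3)²)/5 - 9)² = (√(4 + 9)/5 - 9)² = (√13/5 - 9)² = (-9 + √13/5)²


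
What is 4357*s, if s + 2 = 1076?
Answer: 4679418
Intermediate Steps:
s = 1074 (s = -2 + 1076 = 1074)
4357*s = 4357*1074 = 4679418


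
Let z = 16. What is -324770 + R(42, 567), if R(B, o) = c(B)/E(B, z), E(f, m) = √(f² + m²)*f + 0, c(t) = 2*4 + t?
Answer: -324770 + 5*√505/4242 ≈ -3.2477e+5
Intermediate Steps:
c(t) = 8 + t
E(f, m) = f*√(f² + m²) (E(f, m) = f*√(f² + m²) + 0 = f*√(f² + m²))
R(B, o) = (8 + B)/(B*√(256 + B²)) (R(B, o) = (8 + B)/((B*√(B² + 16²))) = (8 + B)/((B*√(B² + 256))) = (8 + B)/((B*√(256 + B²))) = (8 + B)*(1/(B*√(256 + B²))) = (8 + B)/(B*√(256 + B²)))
-324770 + R(42, 567) = -324770 + (8 + 42)/(42*√(256 + 42²)) = -324770 + (1/42)*50/√(256 + 1764) = -324770 + (1/42)*50/√2020 = -324770 + (1/42)*(√505/1010)*50 = -324770 + 5*√505/4242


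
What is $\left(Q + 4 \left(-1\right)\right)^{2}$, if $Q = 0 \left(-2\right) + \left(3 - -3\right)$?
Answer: $4$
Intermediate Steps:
$Q = 6$ ($Q = 0 + \left(3 + 3\right) = 0 + 6 = 6$)
$\left(Q + 4 \left(-1\right)\right)^{2} = \left(6 + 4 \left(-1\right)\right)^{2} = \left(6 - 4\right)^{2} = 2^{2} = 4$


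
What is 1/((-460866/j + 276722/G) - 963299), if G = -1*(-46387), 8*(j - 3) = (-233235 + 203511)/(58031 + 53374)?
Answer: -10220586871/11433178397375343 ≈ -8.9394e-7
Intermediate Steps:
j = 220333/74270 (j = 3 + ((-233235 + 203511)/(58031 + 53374))/8 = 3 + (-29724/111405)/8 = 3 + (-29724*1/111405)/8 = 3 + (⅛)*(-9908/37135) = 3 - 2477/74270 = 220333/74270 ≈ 2.9666)
G = 46387
1/((-460866/j + 276722/G) - 963299) = 1/((-460866/220333/74270 + 276722/46387) - 963299) = 1/((-460866*74270/220333 + 276722*(1/46387)) - 963299) = 1/((-34228517820/220333 + 276722/46387) - 963299) = 1/(-1587697285127914/10220586871 - 963299) = 1/(-11433178397375343/10220586871) = -10220586871/11433178397375343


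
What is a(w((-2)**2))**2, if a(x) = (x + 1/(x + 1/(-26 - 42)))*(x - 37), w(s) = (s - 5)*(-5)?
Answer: 3182765056/114921 ≈ 27695.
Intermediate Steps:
w(s) = 25 - 5*s (w(s) = (-5 + s)*(-5) = 25 - 5*s)
a(x) = (-37 + x)*(x + 1/(-1/68 + x)) (a(x) = (x + 1/(x + 1/(-68)))*(-37 + x) = (x + 1/(x - 1/68))*(-37 + x) = (x + 1/(-1/68 + x))*(-37 + x) = (-37 + x)*(x + 1/(-1/68 + x)))
a(w((-2)**2))**2 = ((-2516 - 2517*(25 - 5*(-2)**2)**2 + 68*(25 - 5*(-2)**2)**3 + 105*(25 - 5*(-2)**2))/(-1 + 68*(25 - 5*(-2)**2)))**2 = ((-2516 - 2517*(25 - 5*4)**2 + 68*(25 - 5*4)**3 + 105*(25 - 5*4))/(-1 + 68*(25 - 5*4)))**2 = ((-2516 - 2517*(25 - 20)**2 + 68*(25 - 20)**3 + 105*(25 - 20))/(-1 + 68*(25 - 20)))**2 = ((-2516 - 2517*5**2 + 68*5**3 + 105*5)/(-1 + 68*5))**2 = ((-2516 - 2517*25 + 68*125 + 525)/(-1 + 340))**2 = ((-2516 - 62925 + 8500 + 525)/339)**2 = ((1/339)*(-56416))**2 = (-56416/339)**2 = 3182765056/114921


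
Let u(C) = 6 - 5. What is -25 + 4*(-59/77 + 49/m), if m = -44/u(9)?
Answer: -2504/77 ≈ -32.519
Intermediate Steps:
u(C) = 1
m = -44 (m = -44/1 = -44*1 = -44)
-25 + 4*(-59/77 + 49/m) = -25 + 4*(-59/77 + 49/(-44)) = -25 + 4*(-59*1/77 + 49*(-1/44)) = -25 + 4*(-59/77 - 49/44) = -25 + 4*(-579/308) = -25 - 579/77 = -2504/77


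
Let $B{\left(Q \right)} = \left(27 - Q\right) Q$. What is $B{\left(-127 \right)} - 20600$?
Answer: $-40158$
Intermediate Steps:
$B{\left(Q \right)} = Q \left(27 - Q\right)$
$B{\left(-127 \right)} - 20600 = - 127 \left(27 - -127\right) - 20600 = - 127 \left(27 + 127\right) - 20600 = \left(-127\right) 154 - 20600 = -19558 - 20600 = -40158$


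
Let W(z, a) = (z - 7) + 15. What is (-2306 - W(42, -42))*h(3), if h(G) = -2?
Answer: 4712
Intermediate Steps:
W(z, a) = 8 + z (W(z, a) = (-7 + z) + 15 = 8 + z)
(-2306 - W(42, -42))*h(3) = (-2306 - (8 + 42))*(-2) = (-2306 - 1*50)*(-2) = (-2306 - 50)*(-2) = -2356*(-2) = 4712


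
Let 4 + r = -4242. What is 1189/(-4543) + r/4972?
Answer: -1145513/1026718 ≈ -1.1157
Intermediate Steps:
r = -4246 (r = -4 - 4242 = -4246)
1189/(-4543) + r/4972 = 1189/(-4543) - 4246/4972 = 1189*(-1/4543) - 4246*1/4972 = -1189/4543 - 193/226 = -1145513/1026718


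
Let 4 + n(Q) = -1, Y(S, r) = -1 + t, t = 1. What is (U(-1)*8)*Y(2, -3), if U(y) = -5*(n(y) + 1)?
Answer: 0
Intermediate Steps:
Y(S, r) = 0 (Y(S, r) = -1 + 1 = 0)
n(Q) = -5 (n(Q) = -4 - 1 = -5)
U(y) = 20 (U(y) = -5*(-5 + 1) = -5*(-4) = 20)
(U(-1)*8)*Y(2, -3) = (20*8)*0 = 160*0 = 0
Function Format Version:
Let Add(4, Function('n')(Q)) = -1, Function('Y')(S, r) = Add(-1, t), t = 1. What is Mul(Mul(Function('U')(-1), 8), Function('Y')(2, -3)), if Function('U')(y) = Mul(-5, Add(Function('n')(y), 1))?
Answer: 0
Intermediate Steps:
Function('Y')(S, r) = 0 (Function('Y')(S, r) = Add(-1, 1) = 0)
Function('n')(Q) = -5 (Function('n')(Q) = Add(-4, -1) = -5)
Function('U')(y) = 20 (Function('U')(y) = Mul(-5, Add(-5, 1)) = Mul(-5, -4) = 20)
Mul(Mul(Function('U')(-1), 8), Function('Y')(2, -3)) = Mul(Mul(20, 8), 0) = Mul(160, 0) = 0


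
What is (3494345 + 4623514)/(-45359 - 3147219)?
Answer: -8117859/3192578 ≈ -2.5427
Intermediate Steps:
(3494345 + 4623514)/(-45359 - 3147219) = 8117859/(-3192578) = 8117859*(-1/3192578) = -8117859/3192578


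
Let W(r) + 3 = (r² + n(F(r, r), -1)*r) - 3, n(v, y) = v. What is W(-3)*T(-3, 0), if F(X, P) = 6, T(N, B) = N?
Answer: 45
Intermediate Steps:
W(r) = -6 + r² + 6*r (W(r) = -3 + ((r² + 6*r) - 3) = -3 + (-3 + r² + 6*r) = -6 + r² + 6*r)
W(-3)*T(-3, 0) = (-6 + (-3)² + 6*(-3))*(-3) = (-6 + 9 - 18)*(-3) = -15*(-3) = 45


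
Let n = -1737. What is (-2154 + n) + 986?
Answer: -2905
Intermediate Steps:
(-2154 + n) + 986 = (-2154 - 1737) + 986 = -3891 + 986 = -2905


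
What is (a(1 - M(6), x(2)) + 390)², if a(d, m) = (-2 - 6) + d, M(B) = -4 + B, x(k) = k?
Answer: 145161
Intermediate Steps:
a(d, m) = -8 + d
(a(1 - M(6), x(2)) + 390)² = ((-8 + (1 - (-4 + 6))) + 390)² = ((-8 + (1 - 1*2)) + 390)² = ((-8 + (1 - 2)) + 390)² = ((-8 - 1) + 390)² = (-9 + 390)² = 381² = 145161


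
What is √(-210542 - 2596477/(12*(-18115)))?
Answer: I*√2487100201183635/108690 ≈ 458.84*I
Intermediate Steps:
√(-210542 - 2596477/(12*(-18115))) = √(-210542 - 2596477/(-217380)) = √(-210542 - 2596477*(-1/217380)) = √(-210542 + 2596477/217380) = √(-45765023483/217380) = I*√2487100201183635/108690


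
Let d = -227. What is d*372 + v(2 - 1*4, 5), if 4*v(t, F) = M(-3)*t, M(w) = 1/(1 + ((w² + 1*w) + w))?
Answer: -675553/8 ≈ -84444.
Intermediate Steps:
M(w) = 1/(1 + w² + 2*w) (M(w) = 1/(1 + ((w² + w) + w)) = 1/(1 + ((w + w²) + w)) = 1/(1 + (w² + 2*w)) = 1/(1 + w² + 2*w))
v(t, F) = t/16 (v(t, F) = (t/(1 + (-3)² + 2*(-3)))/4 = (t/(1 + 9 - 6))/4 = (t/4)/4 = t/16)
d*372 + v(2 - 1*4, 5) = -227*372 + (2 - 1*4)/16 = -84444 + (2 - 4)/16 = -84444 + (1/16)*(-2) = -84444 - ⅛ = -675553/8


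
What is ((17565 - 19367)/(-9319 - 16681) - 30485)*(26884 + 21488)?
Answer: -4792505469207/3250 ≈ -1.4746e+9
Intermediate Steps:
((17565 - 19367)/(-9319 - 16681) - 30485)*(26884 + 21488) = (-1802/(-26000) - 30485)*48372 = (-1802*(-1/26000) - 30485)*48372 = (901/13000 - 30485)*48372 = -396304099/13000*48372 = -4792505469207/3250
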